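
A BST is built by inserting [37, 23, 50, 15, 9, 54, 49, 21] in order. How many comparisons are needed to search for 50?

Search path for 50: 37 -> 50
Found: True
Comparisons: 2


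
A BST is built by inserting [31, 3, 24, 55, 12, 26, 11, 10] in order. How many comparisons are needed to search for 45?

Search path for 45: 31 -> 55
Found: False
Comparisons: 2


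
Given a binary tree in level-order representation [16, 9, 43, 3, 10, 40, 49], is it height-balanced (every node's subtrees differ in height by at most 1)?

Tree (level-order array): [16, 9, 43, 3, 10, 40, 49]
Definition: a tree is height-balanced if, at every node, |h(left) - h(right)| <= 1 (empty subtree has height -1).
Bottom-up per-node check:
  node 3: h_left=-1, h_right=-1, diff=0 [OK], height=0
  node 10: h_left=-1, h_right=-1, diff=0 [OK], height=0
  node 9: h_left=0, h_right=0, diff=0 [OK], height=1
  node 40: h_left=-1, h_right=-1, diff=0 [OK], height=0
  node 49: h_left=-1, h_right=-1, diff=0 [OK], height=0
  node 43: h_left=0, h_right=0, diff=0 [OK], height=1
  node 16: h_left=1, h_right=1, diff=0 [OK], height=2
All nodes satisfy the balance condition.
Result: Balanced


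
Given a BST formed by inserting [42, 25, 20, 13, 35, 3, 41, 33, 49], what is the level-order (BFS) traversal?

Tree insertion order: [42, 25, 20, 13, 35, 3, 41, 33, 49]
Tree (level-order array): [42, 25, 49, 20, 35, None, None, 13, None, 33, 41, 3]
BFS from the root, enqueuing left then right child of each popped node:
  queue [42] -> pop 42, enqueue [25, 49], visited so far: [42]
  queue [25, 49] -> pop 25, enqueue [20, 35], visited so far: [42, 25]
  queue [49, 20, 35] -> pop 49, enqueue [none], visited so far: [42, 25, 49]
  queue [20, 35] -> pop 20, enqueue [13], visited so far: [42, 25, 49, 20]
  queue [35, 13] -> pop 35, enqueue [33, 41], visited so far: [42, 25, 49, 20, 35]
  queue [13, 33, 41] -> pop 13, enqueue [3], visited so far: [42, 25, 49, 20, 35, 13]
  queue [33, 41, 3] -> pop 33, enqueue [none], visited so far: [42, 25, 49, 20, 35, 13, 33]
  queue [41, 3] -> pop 41, enqueue [none], visited so far: [42, 25, 49, 20, 35, 13, 33, 41]
  queue [3] -> pop 3, enqueue [none], visited so far: [42, 25, 49, 20, 35, 13, 33, 41, 3]
Result: [42, 25, 49, 20, 35, 13, 33, 41, 3]


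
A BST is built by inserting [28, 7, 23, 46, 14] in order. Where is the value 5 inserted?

Starting tree (level order): [28, 7, 46, None, 23, None, None, 14]
Insertion path: 28 -> 7
Result: insert 5 as left child of 7
Final tree (level order): [28, 7, 46, 5, 23, None, None, None, None, 14]


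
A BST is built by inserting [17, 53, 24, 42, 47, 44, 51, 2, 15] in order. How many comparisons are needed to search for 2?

Search path for 2: 17 -> 2
Found: True
Comparisons: 2


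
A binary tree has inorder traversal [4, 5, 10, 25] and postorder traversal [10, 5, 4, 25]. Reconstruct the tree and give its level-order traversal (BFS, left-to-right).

Inorder:   [4, 5, 10, 25]
Postorder: [10, 5, 4, 25]
Algorithm: postorder visits root last, so walk postorder right-to-left;
each value is the root of the current inorder slice — split it at that
value, recurse on the right subtree first, then the left.
Recursive splits:
  root=25; inorder splits into left=[4, 5, 10], right=[]
  root=4; inorder splits into left=[], right=[5, 10]
  root=5; inorder splits into left=[], right=[10]
  root=10; inorder splits into left=[], right=[]
Reconstructed level-order: [25, 4, 5, 10]


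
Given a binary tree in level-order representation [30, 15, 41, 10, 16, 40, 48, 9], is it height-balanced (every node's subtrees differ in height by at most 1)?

Tree (level-order array): [30, 15, 41, 10, 16, 40, 48, 9]
Definition: a tree is height-balanced if, at every node, |h(left) - h(right)| <= 1 (empty subtree has height -1).
Bottom-up per-node check:
  node 9: h_left=-1, h_right=-1, diff=0 [OK], height=0
  node 10: h_left=0, h_right=-1, diff=1 [OK], height=1
  node 16: h_left=-1, h_right=-1, diff=0 [OK], height=0
  node 15: h_left=1, h_right=0, diff=1 [OK], height=2
  node 40: h_left=-1, h_right=-1, diff=0 [OK], height=0
  node 48: h_left=-1, h_right=-1, diff=0 [OK], height=0
  node 41: h_left=0, h_right=0, diff=0 [OK], height=1
  node 30: h_left=2, h_right=1, diff=1 [OK], height=3
All nodes satisfy the balance condition.
Result: Balanced


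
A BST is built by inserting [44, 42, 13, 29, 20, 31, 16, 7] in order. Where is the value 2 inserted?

Starting tree (level order): [44, 42, None, 13, None, 7, 29, None, None, 20, 31, 16]
Insertion path: 44 -> 42 -> 13 -> 7
Result: insert 2 as left child of 7
Final tree (level order): [44, 42, None, 13, None, 7, 29, 2, None, 20, 31, None, None, 16]


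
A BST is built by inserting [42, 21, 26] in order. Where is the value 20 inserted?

Starting tree (level order): [42, 21, None, None, 26]
Insertion path: 42 -> 21
Result: insert 20 as left child of 21
Final tree (level order): [42, 21, None, 20, 26]


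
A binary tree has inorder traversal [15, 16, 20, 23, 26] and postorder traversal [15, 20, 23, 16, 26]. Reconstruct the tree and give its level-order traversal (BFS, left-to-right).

Inorder:   [15, 16, 20, 23, 26]
Postorder: [15, 20, 23, 16, 26]
Algorithm: postorder visits root last, so walk postorder right-to-left;
each value is the root of the current inorder slice — split it at that
value, recurse on the right subtree first, then the left.
Recursive splits:
  root=26; inorder splits into left=[15, 16, 20, 23], right=[]
  root=16; inorder splits into left=[15], right=[20, 23]
  root=23; inorder splits into left=[20], right=[]
  root=20; inorder splits into left=[], right=[]
  root=15; inorder splits into left=[], right=[]
Reconstructed level-order: [26, 16, 15, 23, 20]


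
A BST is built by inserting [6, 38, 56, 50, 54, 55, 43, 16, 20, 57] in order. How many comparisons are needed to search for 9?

Search path for 9: 6 -> 38 -> 16
Found: False
Comparisons: 3


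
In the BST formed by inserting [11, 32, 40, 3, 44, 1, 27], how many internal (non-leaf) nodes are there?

Tree built from: [11, 32, 40, 3, 44, 1, 27]
Tree (level-order array): [11, 3, 32, 1, None, 27, 40, None, None, None, None, None, 44]
Rule: An internal node has at least one child.
Per-node child counts:
  node 11: 2 child(ren)
  node 3: 1 child(ren)
  node 1: 0 child(ren)
  node 32: 2 child(ren)
  node 27: 0 child(ren)
  node 40: 1 child(ren)
  node 44: 0 child(ren)
Matching nodes: [11, 3, 32, 40]
Count of internal (non-leaf) nodes: 4


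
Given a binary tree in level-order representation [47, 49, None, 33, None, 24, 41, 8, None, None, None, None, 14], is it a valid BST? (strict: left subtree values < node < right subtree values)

Level-order array: [47, 49, None, 33, None, 24, 41, 8, None, None, None, None, 14]
Validate using subtree bounds (lo, hi): at each node, require lo < value < hi,
then recurse left with hi=value and right with lo=value.
Preorder trace (stopping at first violation):
  at node 47 with bounds (-inf, +inf): OK
  at node 49 with bounds (-inf, 47): VIOLATION
Node 49 violates its bound: not (-inf < 49 < 47).
Result: Not a valid BST


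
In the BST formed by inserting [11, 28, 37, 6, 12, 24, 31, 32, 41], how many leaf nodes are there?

Tree built from: [11, 28, 37, 6, 12, 24, 31, 32, 41]
Tree (level-order array): [11, 6, 28, None, None, 12, 37, None, 24, 31, 41, None, None, None, 32]
Rule: A leaf has 0 children.
Per-node child counts:
  node 11: 2 child(ren)
  node 6: 0 child(ren)
  node 28: 2 child(ren)
  node 12: 1 child(ren)
  node 24: 0 child(ren)
  node 37: 2 child(ren)
  node 31: 1 child(ren)
  node 32: 0 child(ren)
  node 41: 0 child(ren)
Matching nodes: [6, 24, 32, 41]
Count of leaf nodes: 4


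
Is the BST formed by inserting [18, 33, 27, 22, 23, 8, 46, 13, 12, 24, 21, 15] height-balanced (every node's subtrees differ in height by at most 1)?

Tree (level-order array): [18, 8, 33, None, 13, 27, 46, 12, 15, 22, None, None, None, None, None, None, None, 21, 23, None, None, None, 24]
Definition: a tree is height-balanced if, at every node, |h(left) - h(right)| <= 1 (empty subtree has height -1).
Bottom-up per-node check:
  node 12: h_left=-1, h_right=-1, diff=0 [OK], height=0
  node 15: h_left=-1, h_right=-1, diff=0 [OK], height=0
  node 13: h_left=0, h_right=0, diff=0 [OK], height=1
  node 8: h_left=-1, h_right=1, diff=2 [FAIL (|-1-1|=2 > 1)], height=2
  node 21: h_left=-1, h_right=-1, diff=0 [OK], height=0
  node 24: h_left=-1, h_right=-1, diff=0 [OK], height=0
  node 23: h_left=-1, h_right=0, diff=1 [OK], height=1
  node 22: h_left=0, h_right=1, diff=1 [OK], height=2
  node 27: h_left=2, h_right=-1, diff=3 [FAIL (|2--1|=3 > 1)], height=3
  node 46: h_left=-1, h_right=-1, diff=0 [OK], height=0
  node 33: h_left=3, h_right=0, diff=3 [FAIL (|3-0|=3 > 1)], height=4
  node 18: h_left=2, h_right=4, diff=2 [FAIL (|2-4|=2 > 1)], height=5
Node 8 violates the condition: |-1 - 1| = 2 > 1.
Result: Not balanced


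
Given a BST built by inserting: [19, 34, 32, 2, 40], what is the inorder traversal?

Tree insertion order: [19, 34, 32, 2, 40]
Tree (level-order array): [19, 2, 34, None, None, 32, 40]
Inorder traversal: [2, 19, 32, 34, 40]


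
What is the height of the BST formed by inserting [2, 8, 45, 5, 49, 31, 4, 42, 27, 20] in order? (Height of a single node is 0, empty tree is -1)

Insertion order: [2, 8, 45, 5, 49, 31, 4, 42, 27, 20]
Tree (level-order array): [2, None, 8, 5, 45, 4, None, 31, 49, None, None, 27, 42, None, None, 20]
Compute height bottom-up (empty subtree = -1):
  height(4) = 1 + max(-1, -1) = 0
  height(5) = 1 + max(0, -1) = 1
  height(20) = 1 + max(-1, -1) = 0
  height(27) = 1 + max(0, -1) = 1
  height(42) = 1 + max(-1, -1) = 0
  height(31) = 1 + max(1, 0) = 2
  height(49) = 1 + max(-1, -1) = 0
  height(45) = 1 + max(2, 0) = 3
  height(8) = 1 + max(1, 3) = 4
  height(2) = 1 + max(-1, 4) = 5
Height = 5


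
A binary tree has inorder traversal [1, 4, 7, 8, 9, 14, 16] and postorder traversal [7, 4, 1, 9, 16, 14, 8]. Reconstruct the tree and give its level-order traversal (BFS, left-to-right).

Inorder:   [1, 4, 7, 8, 9, 14, 16]
Postorder: [7, 4, 1, 9, 16, 14, 8]
Algorithm: postorder visits root last, so walk postorder right-to-left;
each value is the root of the current inorder slice — split it at that
value, recurse on the right subtree first, then the left.
Recursive splits:
  root=8; inorder splits into left=[1, 4, 7], right=[9, 14, 16]
  root=14; inorder splits into left=[9], right=[16]
  root=16; inorder splits into left=[], right=[]
  root=9; inorder splits into left=[], right=[]
  root=1; inorder splits into left=[], right=[4, 7]
  root=4; inorder splits into left=[], right=[7]
  root=7; inorder splits into left=[], right=[]
Reconstructed level-order: [8, 1, 14, 4, 9, 16, 7]


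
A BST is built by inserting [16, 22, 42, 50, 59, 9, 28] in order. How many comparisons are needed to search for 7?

Search path for 7: 16 -> 9
Found: False
Comparisons: 2


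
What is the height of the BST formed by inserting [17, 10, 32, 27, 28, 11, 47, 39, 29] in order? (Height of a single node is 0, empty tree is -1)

Insertion order: [17, 10, 32, 27, 28, 11, 47, 39, 29]
Tree (level-order array): [17, 10, 32, None, 11, 27, 47, None, None, None, 28, 39, None, None, 29]
Compute height bottom-up (empty subtree = -1):
  height(11) = 1 + max(-1, -1) = 0
  height(10) = 1 + max(-1, 0) = 1
  height(29) = 1 + max(-1, -1) = 0
  height(28) = 1 + max(-1, 0) = 1
  height(27) = 1 + max(-1, 1) = 2
  height(39) = 1 + max(-1, -1) = 0
  height(47) = 1 + max(0, -1) = 1
  height(32) = 1 + max(2, 1) = 3
  height(17) = 1 + max(1, 3) = 4
Height = 4


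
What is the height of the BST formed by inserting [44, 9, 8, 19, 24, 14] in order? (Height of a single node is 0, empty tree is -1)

Insertion order: [44, 9, 8, 19, 24, 14]
Tree (level-order array): [44, 9, None, 8, 19, None, None, 14, 24]
Compute height bottom-up (empty subtree = -1):
  height(8) = 1 + max(-1, -1) = 0
  height(14) = 1 + max(-1, -1) = 0
  height(24) = 1 + max(-1, -1) = 0
  height(19) = 1 + max(0, 0) = 1
  height(9) = 1 + max(0, 1) = 2
  height(44) = 1 + max(2, -1) = 3
Height = 3


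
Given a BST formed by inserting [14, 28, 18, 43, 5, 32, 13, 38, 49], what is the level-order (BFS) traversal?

Tree insertion order: [14, 28, 18, 43, 5, 32, 13, 38, 49]
Tree (level-order array): [14, 5, 28, None, 13, 18, 43, None, None, None, None, 32, 49, None, 38]
BFS from the root, enqueuing left then right child of each popped node:
  queue [14] -> pop 14, enqueue [5, 28], visited so far: [14]
  queue [5, 28] -> pop 5, enqueue [13], visited so far: [14, 5]
  queue [28, 13] -> pop 28, enqueue [18, 43], visited so far: [14, 5, 28]
  queue [13, 18, 43] -> pop 13, enqueue [none], visited so far: [14, 5, 28, 13]
  queue [18, 43] -> pop 18, enqueue [none], visited so far: [14, 5, 28, 13, 18]
  queue [43] -> pop 43, enqueue [32, 49], visited so far: [14, 5, 28, 13, 18, 43]
  queue [32, 49] -> pop 32, enqueue [38], visited so far: [14, 5, 28, 13, 18, 43, 32]
  queue [49, 38] -> pop 49, enqueue [none], visited so far: [14, 5, 28, 13, 18, 43, 32, 49]
  queue [38] -> pop 38, enqueue [none], visited so far: [14, 5, 28, 13, 18, 43, 32, 49, 38]
Result: [14, 5, 28, 13, 18, 43, 32, 49, 38]


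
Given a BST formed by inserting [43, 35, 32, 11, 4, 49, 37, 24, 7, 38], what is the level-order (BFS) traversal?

Tree insertion order: [43, 35, 32, 11, 4, 49, 37, 24, 7, 38]
Tree (level-order array): [43, 35, 49, 32, 37, None, None, 11, None, None, 38, 4, 24, None, None, None, 7]
BFS from the root, enqueuing left then right child of each popped node:
  queue [43] -> pop 43, enqueue [35, 49], visited so far: [43]
  queue [35, 49] -> pop 35, enqueue [32, 37], visited so far: [43, 35]
  queue [49, 32, 37] -> pop 49, enqueue [none], visited so far: [43, 35, 49]
  queue [32, 37] -> pop 32, enqueue [11], visited so far: [43, 35, 49, 32]
  queue [37, 11] -> pop 37, enqueue [38], visited so far: [43, 35, 49, 32, 37]
  queue [11, 38] -> pop 11, enqueue [4, 24], visited so far: [43, 35, 49, 32, 37, 11]
  queue [38, 4, 24] -> pop 38, enqueue [none], visited so far: [43, 35, 49, 32, 37, 11, 38]
  queue [4, 24] -> pop 4, enqueue [7], visited so far: [43, 35, 49, 32, 37, 11, 38, 4]
  queue [24, 7] -> pop 24, enqueue [none], visited so far: [43, 35, 49, 32, 37, 11, 38, 4, 24]
  queue [7] -> pop 7, enqueue [none], visited so far: [43, 35, 49, 32, 37, 11, 38, 4, 24, 7]
Result: [43, 35, 49, 32, 37, 11, 38, 4, 24, 7]


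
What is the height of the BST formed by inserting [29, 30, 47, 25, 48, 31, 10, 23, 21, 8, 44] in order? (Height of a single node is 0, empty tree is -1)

Insertion order: [29, 30, 47, 25, 48, 31, 10, 23, 21, 8, 44]
Tree (level-order array): [29, 25, 30, 10, None, None, 47, 8, 23, 31, 48, None, None, 21, None, None, 44]
Compute height bottom-up (empty subtree = -1):
  height(8) = 1 + max(-1, -1) = 0
  height(21) = 1 + max(-1, -1) = 0
  height(23) = 1 + max(0, -1) = 1
  height(10) = 1 + max(0, 1) = 2
  height(25) = 1 + max(2, -1) = 3
  height(44) = 1 + max(-1, -1) = 0
  height(31) = 1 + max(-1, 0) = 1
  height(48) = 1 + max(-1, -1) = 0
  height(47) = 1 + max(1, 0) = 2
  height(30) = 1 + max(-1, 2) = 3
  height(29) = 1 + max(3, 3) = 4
Height = 4


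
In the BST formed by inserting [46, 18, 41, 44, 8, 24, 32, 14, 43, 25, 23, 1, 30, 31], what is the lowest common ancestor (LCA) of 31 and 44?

Tree insertion order: [46, 18, 41, 44, 8, 24, 32, 14, 43, 25, 23, 1, 30, 31]
Tree (level-order array): [46, 18, None, 8, 41, 1, 14, 24, 44, None, None, None, None, 23, 32, 43, None, None, None, 25, None, None, None, None, 30, None, 31]
In a BST, the LCA of p=31, q=44 is the first node v on the
root-to-leaf path with p <= v <= q (go left if both < v, right if both > v).
Walk from root:
  at 46: both 31 and 44 < 46, go left
  at 18: both 31 and 44 > 18, go right
  at 41: 31 <= 41 <= 44, this is the LCA
LCA = 41


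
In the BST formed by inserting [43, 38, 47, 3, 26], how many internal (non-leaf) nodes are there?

Tree built from: [43, 38, 47, 3, 26]
Tree (level-order array): [43, 38, 47, 3, None, None, None, None, 26]
Rule: An internal node has at least one child.
Per-node child counts:
  node 43: 2 child(ren)
  node 38: 1 child(ren)
  node 3: 1 child(ren)
  node 26: 0 child(ren)
  node 47: 0 child(ren)
Matching nodes: [43, 38, 3]
Count of internal (non-leaf) nodes: 3


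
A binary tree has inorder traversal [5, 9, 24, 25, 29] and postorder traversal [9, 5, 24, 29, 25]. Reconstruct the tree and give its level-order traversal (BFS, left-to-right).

Inorder:   [5, 9, 24, 25, 29]
Postorder: [9, 5, 24, 29, 25]
Algorithm: postorder visits root last, so walk postorder right-to-left;
each value is the root of the current inorder slice — split it at that
value, recurse on the right subtree first, then the left.
Recursive splits:
  root=25; inorder splits into left=[5, 9, 24], right=[29]
  root=29; inorder splits into left=[], right=[]
  root=24; inorder splits into left=[5, 9], right=[]
  root=5; inorder splits into left=[], right=[9]
  root=9; inorder splits into left=[], right=[]
Reconstructed level-order: [25, 24, 29, 5, 9]


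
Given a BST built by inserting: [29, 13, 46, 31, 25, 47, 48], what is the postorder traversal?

Tree insertion order: [29, 13, 46, 31, 25, 47, 48]
Tree (level-order array): [29, 13, 46, None, 25, 31, 47, None, None, None, None, None, 48]
Postorder traversal: [25, 13, 31, 48, 47, 46, 29]


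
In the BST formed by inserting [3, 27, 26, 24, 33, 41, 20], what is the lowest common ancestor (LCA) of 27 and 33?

Tree insertion order: [3, 27, 26, 24, 33, 41, 20]
Tree (level-order array): [3, None, 27, 26, 33, 24, None, None, 41, 20]
In a BST, the LCA of p=27, q=33 is the first node v on the
root-to-leaf path with p <= v <= q (go left if both < v, right if both > v).
Walk from root:
  at 3: both 27 and 33 > 3, go right
  at 27: 27 <= 27 <= 33, this is the LCA
LCA = 27


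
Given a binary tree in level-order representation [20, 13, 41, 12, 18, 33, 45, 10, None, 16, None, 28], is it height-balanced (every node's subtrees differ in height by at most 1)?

Tree (level-order array): [20, 13, 41, 12, 18, 33, 45, 10, None, 16, None, 28]
Definition: a tree is height-balanced if, at every node, |h(left) - h(right)| <= 1 (empty subtree has height -1).
Bottom-up per-node check:
  node 10: h_left=-1, h_right=-1, diff=0 [OK], height=0
  node 12: h_left=0, h_right=-1, diff=1 [OK], height=1
  node 16: h_left=-1, h_right=-1, diff=0 [OK], height=0
  node 18: h_left=0, h_right=-1, diff=1 [OK], height=1
  node 13: h_left=1, h_right=1, diff=0 [OK], height=2
  node 28: h_left=-1, h_right=-1, diff=0 [OK], height=0
  node 33: h_left=0, h_right=-1, diff=1 [OK], height=1
  node 45: h_left=-1, h_right=-1, diff=0 [OK], height=0
  node 41: h_left=1, h_right=0, diff=1 [OK], height=2
  node 20: h_left=2, h_right=2, diff=0 [OK], height=3
All nodes satisfy the balance condition.
Result: Balanced


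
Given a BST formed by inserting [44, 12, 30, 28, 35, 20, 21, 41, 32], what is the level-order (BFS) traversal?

Tree insertion order: [44, 12, 30, 28, 35, 20, 21, 41, 32]
Tree (level-order array): [44, 12, None, None, 30, 28, 35, 20, None, 32, 41, None, 21]
BFS from the root, enqueuing left then right child of each popped node:
  queue [44] -> pop 44, enqueue [12], visited so far: [44]
  queue [12] -> pop 12, enqueue [30], visited so far: [44, 12]
  queue [30] -> pop 30, enqueue [28, 35], visited so far: [44, 12, 30]
  queue [28, 35] -> pop 28, enqueue [20], visited so far: [44, 12, 30, 28]
  queue [35, 20] -> pop 35, enqueue [32, 41], visited so far: [44, 12, 30, 28, 35]
  queue [20, 32, 41] -> pop 20, enqueue [21], visited so far: [44, 12, 30, 28, 35, 20]
  queue [32, 41, 21] -> pop 32, enqueue [none], visited so far: [44, 12, 30, 28, 35, 20, 32]
  queue [41, 21] -> pop 41, enqueue [none], visited so far: [44, 12, 30, 28, 35, 20, 32, 41]
  queue [21] -> pop 21, enqueue [none], visited so far: [44, 12, 30, 28, 35, 20, 32, 41, 21]
Result: [44, 12, 30, 28, 35, 20, 32, 41, 21]


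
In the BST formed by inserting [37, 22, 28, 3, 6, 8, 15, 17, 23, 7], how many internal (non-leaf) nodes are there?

Tree built from: [37, 22, 28, 3, 6, 8, 15, 17, 23, 7]
Tree (level-order array): [37, 22, None, 3, 28, None, 6, 23, None, None, 8, None, None, 7, 15, None, None, None, 17]
Rule: An internal node has at least one child.
Per-node child counts:
  node 37: 1 child(ren)
  node 22: 2 child(ren)
  node 3: 1 child(ren)
  node 6: 1 child(ren)
  node 8: 2 child(ren)
  node 7: 0 child(ren)
  node 15: 1 child(ren)
  node 17: 0 child(ren)
  node 28: 1 child(ren)
  node 23: 0 child(ren)
Matching nodes: [37, 22, 3, 6, 8, 15, 28]
Count of internal (non-leaf) nodes: 7


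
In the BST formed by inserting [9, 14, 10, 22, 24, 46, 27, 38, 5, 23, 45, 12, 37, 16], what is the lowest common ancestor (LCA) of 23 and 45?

Tree insertion order: [9, 14, 10, 22, 24, 46, 27, 38, 5, 23, 45, 12, 37, 16]
Tree (level-order array): [9, 5, 14, None, None, 10, 22, None, 12, 16, 24, None, None, None, None, 23, 46, None, None, 27, None, None, 38, 37, 45]
In a BST, the LCA of p=23, q=45 is the first node v on the
root-to-leaf path with p <= v <= q (go left if both < v, right if both > v).
Walk from root:
  at 9: both 23 and 45 > 9, go right
  at 14: both 23 and 45 > 14, go right
  at 22: both 23 and 45 > 22, go right
  at 24: 23 <= 24 <= 45, this is the LCA
LCA = 24


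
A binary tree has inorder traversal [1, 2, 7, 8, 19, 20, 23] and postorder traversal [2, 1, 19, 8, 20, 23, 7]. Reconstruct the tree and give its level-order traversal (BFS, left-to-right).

Inorder:   [1, 2, 7, 8, 19, 20, 23]
Postorder: [2, 1, 19, 8, 20, 23, 7]
Algorithm: postorder visits root last, so walk postorder right-to-left;
each value is the root of the current inorder slice — split it at that
value, recurse on the right subtree first, then the left.
Recursive splits:
  root=7; inorder splits into left=[1, 2], right=[8, 19, 20, 23]
  root=23; inorder splits into left=[8, 19, 20], right=[]
  root=20; inorder splits into left=[8, 19], right=[]
  root=8; inorder splits into left=[], right=[19]
  root=19; inorder splits into left=[], right=[]
  root=1; inorder splits into left=[], right=[2]
  root=2; inorder splits into left=[], right=[]
Reconstructed level-order: [7, 1, 23, 2, 20, 8, 19]


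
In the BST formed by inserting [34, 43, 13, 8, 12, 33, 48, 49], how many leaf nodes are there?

Tree built from: [34, 43, 13, 8, 12, 33, 48, 49]
Tree (level-order array): [34, 13, 43, 8, 33, None, 48, None, 12, None, None, None, 49]
Rule: A leaf has 0 children.
Per-node child counts:
  node 34: 2 child(ren)
  node 13: 2 child(ren)
  node 8: 1 child(ren)
  node 12: 0 child(ren)
  node 33: 0 child(ren)
  node 43: 1 child(ren)
  node 48: 1 child(ren)
  node 49: 0 child(ren)
Matching nodes: [12, 33, 49]
Count of leaf nodes: 3


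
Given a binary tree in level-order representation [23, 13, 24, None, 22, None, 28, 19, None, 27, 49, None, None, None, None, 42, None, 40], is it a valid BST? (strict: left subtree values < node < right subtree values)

Level-order array: [23, 13, 24, None, 22, None, 28, 19, None, 27, 49, None, None, None, None, 42, None, 40]
Validate using subtree bounds (lo, hi): at each node, require lo < value < hi,
then recurse left with hi=value and right with lo=value.
Preorder trace (stopping at first violation):
  at node 23 with bounds (-inf, +inf): OK
  at node 13 with bounds (-inf, 23): OK
  at node 22 with bounds (13, 23): OK
  at node 19 with bounds (13, 22): OK
  at node 24 with bounds (23, +inf): OK
  at node 28 with bounds (24, +inf): OK
  at node 27 with bounds (24, 28): OK
  at node 49 with bounds (28, +inf): OK
  at node 42 with bounds (28, 49): OK
  at node 40 with bounds (28, 42): OK
No violation found at any node.
Result: Valid BST


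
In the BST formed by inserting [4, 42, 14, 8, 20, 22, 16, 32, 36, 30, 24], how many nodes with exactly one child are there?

Tree built from: [4, 42, 14, 8, 20, 22, 16, 32, 36, 30, 24]
Tree (level-order array): [4, None, 42, 14, None, 8, 20, None, None, 16, 22, None, None, None, 32, 30, 36, 24]
Rule: These are nodes with exactly 1 non-null child.
Per-node child counts:
  node 4: 1 child(ren)
  node 42: 1 child(ren)
  node 14: 2 child(ren)
  node 8: 0 child(ren)
  node 20: 2 child(ren)
  node 16: 0 child(ren)
  node 22: 1 child(ren)
  node 32: 2 child(ren)
  node 30: 1 child(ren)
  node 24: 0 child(ren)
  node 36: 0 child(ren)
Matching nodes: [4, 42, 22, 30]
Count of nodes with exactly one child: 4


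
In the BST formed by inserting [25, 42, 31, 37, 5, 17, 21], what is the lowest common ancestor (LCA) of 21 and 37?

Tree insertion order: [25, 42, 31, 37, 5, 17, 21]
Tree (level-order array): [25, 5, 42, None, 17, 31, None, None, 21, None, 37]
In a BST, the LCA of p=21, q=37 is the first node v on the
root-to-leaf path with p <= v <= q (go left if both < v, right if both > v).
Walk from root:
  at 25: 21 <= 25 <= 37, this is the LCA
LCA = 25


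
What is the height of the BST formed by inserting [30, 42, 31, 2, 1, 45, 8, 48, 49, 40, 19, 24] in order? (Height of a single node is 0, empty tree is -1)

Insertion order: [30, 42, 31, 2, 1, 45, 8, 48, 49, 40, 19, 24]
Tree (level-order array): [30, 2, 42, 1, 8, 31, 45, None, None, None, 19, None, 40, None, 48, None, 24, None, None, None, 49]
Compute height bottom-up (empty subtree = -1):
  height(1) = 1 + max(-1, -1) = 0
  height(24) = 1 + max(-1, -1) = 0
  height(19) = 1 + max(-1, 0) = 1
  height(8) = 1 + max(-1, 1) = 2
  height(2) = 1 + max(0, 2) = 3
  height(40) = 1 + max(-1, -1) = 0
  height(31) = 1 + max(-1, 0) = 1
  height(49) = 1 + max(-1, -1) = 0
  height(48) = 1 + max(-1, 0) = 1
  height(45) = 1 + max(-1, 1) = 2
  height(42) = 1 + max(1, 2) = 3
  height(30) = 1 + max(3, 3) = 4
Height = 4


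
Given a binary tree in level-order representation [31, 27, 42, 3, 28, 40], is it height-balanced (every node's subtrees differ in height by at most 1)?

Tree (level-order array): [31, 27, 42, 3, 28, 40]
Definition: a tree is height-balanced if, at every node, |h(left) - h(right)| <= 1 (empty subtree has height -1).
Bottom-up per-node check:
  node 3: h_left=-1, h_right=-1, diff=0 [OK], height=0
  node 28: h_left=-1, h_right=-1, diff=0 [OK], height=0
  node 27: h_left=0, h_right=0, diff=0 [OK], height=1
  node 40: h_left=-1, h_right=-1, diff=0 [OK], height=0
  node 42: h_left=0, h_right=-1, diff=1 [OK], height=1
  node 31: h_left=1, h_right=1, diff=0 [OK], height=2
All nodes satisfy the balance condition.
Result: Balanced


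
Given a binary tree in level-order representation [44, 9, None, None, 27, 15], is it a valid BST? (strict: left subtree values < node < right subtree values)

Level-order array: [44, 9, None, None, 27, 15]
Validate using subtree bounds (lo, hi): at each node, require lo < value < hi,
then recurse left with hi=value and right with lo=value.
Preorder trace (stopping at first violation):
  at node 44 with bounds (-inf, +inf): OK
  at node 9 with bounds (-inf, 44): OK
  at node 27 with bounds (9, 44): OK
  at node 15 with bounds (9, 27): OK
No violation found at any node.
Result: Valid BST


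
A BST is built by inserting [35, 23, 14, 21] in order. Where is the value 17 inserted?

Starting tree (level order): [35, 23, None, 14, None, None, 21]
Insertion path: 35 -> 23 -> 14 -> 21
Result: insert 17 as left child of 21
Final tree (level order): [35, 23, None, 14, None, None, 21, 17]


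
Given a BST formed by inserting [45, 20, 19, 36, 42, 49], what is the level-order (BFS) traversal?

Tree insertion order: [45, 20, 19, 36, 42, 49]
Tree (level-order array): [45, 20, 49, 19, 36, None, None, None, None, None, 42]
BFS from the root, enqueuing left then right child of each popped node:
  queue [45] -> pop 45, enqueue [20, 49], visited so far: [45]
  queue [20, 49] -> pop 20, enqueue [19, 36], visited so far: [45, 20]
  queue [49, 19, 36] -> pop 49, enqueue [none], visited so far: [45, 20, 49]
  queue [19, 36] -> pop 19, enqueue [none], visited so far: [45, 20, 49, 19]
  queue [36] -> pop 36, enqueue [42], visited so far: [45, 20, 49, 19, 36]
  queue [42] -> pop 42, enqueue [none], visited so far: [45, 20, 49, 19, 36, 42]
Result: [45, 20, 49, 19, 36, 42]


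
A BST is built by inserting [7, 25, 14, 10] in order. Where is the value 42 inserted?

Starting tree (level order): [7, None, 25, 14, None, 10]
Insertion path: 7 -> 25
Result: insert 42 as right child of 25
Final tree (level order): [7, None, 25, 14, 42, 10]


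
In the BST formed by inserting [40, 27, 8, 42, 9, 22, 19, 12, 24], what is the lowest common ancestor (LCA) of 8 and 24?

Tree insertion order: [40, 27, 8, 42, 9, 22, 19, 12, 24]
Tree (level-order array): [40, 27, 42, 8, None, None, None, None, 9, None, 22, 19, 24, 12]
In a BST, the LCA of p=8, q=24 is the first node v on the
root-to-leaf path with p <= v <= q (go left if both < v, right if both > v).
Walk from root:
  at 40: both 8 and 24 < 40, go left
  at 27: both 8 and 24 < 27, go left
  at 8: 8 <= 8 <= 24, this is the LCA
LCA = 8


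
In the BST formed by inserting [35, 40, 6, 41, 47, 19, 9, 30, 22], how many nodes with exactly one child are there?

Tree built from: [35, 40, 6, 41, 47, 19, 9, 30, 22]
Tree (level-order array): [35, 6, 40, None, 19, None, 41, 9, 30, None, 47, None, None, 22]
Rule: These are nodes with exactly 1 non-null child.
Per-node child counts:
  node 35: 2 child(ren)
  node 6: 1 child(ren)
  node 19: 2 child(ren)
  node 9: 0 child(ren)
  node 30: 1 child(ren)
  node 22: 0 child(ren)
  node 40: 1 child(ren)
  node 41: 1 child(ren)
  node 47: 0 child(ren)
Matching nodes: [6, 30, 40, 41]
Count of nodes with exactly one child: 4


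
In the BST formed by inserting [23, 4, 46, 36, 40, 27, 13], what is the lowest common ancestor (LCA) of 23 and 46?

Tree insertion order: [23, 4, 46, 36, 40, 27, 13]
Tree (level-order array): [23, 4, 46, None, 13, 36, None, None, None, 27, 40]
In a BST, the LCA of p=23, q=46 is the first node v on the
root-to-leaf path with p <= v <= q (go left if both < v, right if both > v).
Walk from root:
  at 23: 23 <= 23 <= 46, this is the LCA
LCA = 23


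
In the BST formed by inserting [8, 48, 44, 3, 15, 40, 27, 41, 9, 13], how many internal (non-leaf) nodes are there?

Tree built from: [8, 48, 44, 3, 15, 40, 27, 41, 9, 13]
Tree (level-order array): [8, 3, 48, None, None, 44, None, 15, None, 9, 40, None, 13, 27, 41]
Rule: An internal node has at least one child.
Per-node child counts:
  node 8: 2 child(ren)
  node 3: 0 child(ren)
  node 48: 1 child(ren)
  node 44: 1 child(ren)
  node 15: 2 child(ren)
  node 9: 1 child(ren)
  node 13: 0 child(ren)
  node 40: 2 child(ren)
  node 27: 0 child(ren)
  node 41: 0 child(ren)
Matching nodes: [8, 48, 44, 15, 9, 40]
Count of internal (non-leaf) nodes: 6


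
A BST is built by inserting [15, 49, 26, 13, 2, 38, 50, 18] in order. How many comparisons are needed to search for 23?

Search path for 23: 15 -> 49 -> 26 -> 18
Found: False
Comparisons: 4


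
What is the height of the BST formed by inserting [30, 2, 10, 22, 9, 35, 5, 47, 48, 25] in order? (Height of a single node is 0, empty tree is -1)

Insertion order: [30, 2, 10, 22, 9, 35, 5, 47, 48, 25]
Tree (level-order array): [30, 2, 35, None, 10, None, 47, 9, 22, None, 48, 5, None, None, 25]
Compute height bottom-up (empty subtree = -1):
  height(5) = 1 + max(-1, -1) = 0
  height(9) = 1 + max(0, -1) = 1
  height(25) = 1 + max(-1, -1) = 0
  height(22) = 1 + max(-1, 0) = 1
  height(10) = 1 + max(1, 1) = 2
  height(2) = 1 + max(-1, 2) = 3
  height(48) = 1 + max(-1, -1) = 0
  height(47) = 1 + max(-1, 0) = 1
  height(35) = 1 + max(-1, 1) = 2
  height(30) = 1 + max(3, 2) = 4
Height = 4


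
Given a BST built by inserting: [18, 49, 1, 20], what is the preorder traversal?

Tree insertion order: [18, 49, 1, 20]
Tree (level-order array): [18, 1, 49, None, None, 20]
Preorder traversal: [18, 1, 49, 20]


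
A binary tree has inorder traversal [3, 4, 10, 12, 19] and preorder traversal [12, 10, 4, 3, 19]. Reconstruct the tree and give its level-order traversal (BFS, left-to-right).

Inorder:  [3, 4, 10, 12, 19]
Preorder: [12, 10, 4, 3, 19]
Algorithm: preorder visits root first, so consume preorder in order;
for each root, split the current inorder slice at that value into
left-subtree inorder and right-subtree inorder, then recurse.
Recursive splits:
  root=12; inorder splits into left=[3, 4, 10], right=[19]
  root=10; inorder splits into left=[3, 4], right=[]
  root=4; inorder splits into left=[3], right=[]
  root=3; inorder splits into left=[], right=[]
  root=19; inorder splits into left=[], right=[]
Reconstructed level-order: [12, 10, 19, 4, 3]


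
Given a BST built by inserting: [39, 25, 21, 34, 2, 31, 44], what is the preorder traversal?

Tree insertion order: [39, 25, 21, 34, 2, 31, 44]
Tree (level-order array): [39, 25, 44, 21, 34, None, None, 2, None, 31]
Preorder traversal: [39, 25, 21, 2, 34, 31, 44]


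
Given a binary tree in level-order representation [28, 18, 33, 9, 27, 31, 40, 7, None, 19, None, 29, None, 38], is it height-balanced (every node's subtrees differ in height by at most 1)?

Tree (level-order array): [28, 18, 33, 9, 27, 31, 40, 7, None, 19, None, 29, None, 38]
Definition: a tree is height-balanced if, at every node, |h(left) - h(right)| <= 1 (empty subtree has height -1).
Bottom-up per-node check:
  node 7: h_left=-1, h_right=-1, diff=0 [OK], height=0
  node 9: h_left=0, h_right=-1, diff=1 [OK], height=1
  node 19: h_left=-1, h_right=-1, diff=0 [OK], height=0
  node 27: h_left=0, h_right=-1, diff=1 [OK], height=1
  node 18: h_left=1, h_right=1, diff=0 [OK], height=2
  node 29: h_left=-1, h_right=-1, diff=0 [OK], height=0
  node 31: h_left=0, h_right=-1, diff=1 [OK], height=1
  node 38: h_left=-1, h_right=-1, diff=0 [OK], height=0
  node 40: h_left=0, h_right=-1, diff=1 [OK], height=1
  node 33: h_left=1, h_right=1, diff=0 [OK], height=2
  node 28: h_left=2, h_right=2, diff=0 [OK], height=3
All nodes satisfy the balance condition.
Result: Balanced


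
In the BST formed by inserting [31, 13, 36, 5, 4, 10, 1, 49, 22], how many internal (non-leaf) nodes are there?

Tree built from: [31, 13, 36, 5, 4, 10, 1, 49, 22]
Tree (level-order array): [31, 13, 36, 5, 22, None, 49, 4, 10, None, None, None, None, 1]
Rule: An internal node has at least one child.
Per-node child counts:
  node 31: 2 child(ren)
  node 13: 2 child(ren)
  node 5: 2 child(ren)
  node 4: 1 child(ren)
  node 1: 0 child(ren)
  node 10: 0 child(ren)
  node 22: 0 child(ren)
  node 36: 1 child(ren)
  node 49: 0 child(ren)
Matching nodes: [31, 13, 5, 4, 36]
Count of internal (non-leaf) nodes: 5


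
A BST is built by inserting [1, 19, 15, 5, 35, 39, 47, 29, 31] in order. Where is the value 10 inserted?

Starting tree (level order): [1, None, 19, 15, 35, 5, None, 29, 39, None, None, None, 31, None, 47]
Insertion path: 1 -> 19 -> 15 -> 5
Result: insert 10 as right child of 5
Final tree (level order): [1, None, 19, 15, 35, 5, None, 29, 39, None, 10, None, 31, None, 47]


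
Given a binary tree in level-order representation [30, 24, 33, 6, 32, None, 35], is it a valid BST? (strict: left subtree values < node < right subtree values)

Level-order array: [30, 24, 33, 6, 32, None, 35]
Validate using subtree bounds (lo, hi): at each node, require lo < value < hi,
then recurse left with hi=value and right with lo=value.
Preorder trace (stopping at first violation):
  at node 30 with bounds (-inf, +inf): OK
  at node 24 with bounds (-inf, 30): OK
  at node 6 with bounds (-inf, 24): OK
  at node 32 with bounds (24, 30): VIOLATION
Node 32 violates its bound: not (24 < 32 < 30).
Result: Not a valid BST


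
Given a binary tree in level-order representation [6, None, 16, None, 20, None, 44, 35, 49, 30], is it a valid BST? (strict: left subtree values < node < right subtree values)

Level-order array: [6, None, 16, None, 20, None, 44, 35, 49, 30]
Validate using subtree bounds (lo, hi): at each node, require lo < value < hi,
then recurse left with hi=value and right with lo=value.
Preorder trace (stopping at first violation):
  at node 6 with bounds (-inf, +inf): OK
  at node 16 with bounds (6, +inf): OK
  at node 20 with bounds (16, +inf): OK
  at node 44 with bounds (20, +inf): OK
  at node 35 with bounds (20, 44): OK
  at node 30 with bounds (20, 35): OK
  at node 49 with bounds (44, +inf): OK
No violation found at any node.
Result: Valid BST


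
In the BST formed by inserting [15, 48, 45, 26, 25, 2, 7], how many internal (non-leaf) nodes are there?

Tree built from: [15, 48, 45, 26, 25, 2, 7]
Tree (level-order array): [15, 2, 48, None, 7, 45, None, None, None, 26, None, 25]
Rule: An internal node has at least one child.
Per-node child counts:
  node 15: 2 child(ren)
  node 2: 1 child(ren)
  node 7: 0 child(ren)
  node 48: 1 child(ren)
  node 45: 1 child(ren)
  node 26: 1 child(ren)
  node 25: 0 child(ren)
Matching nodes: [15, 2, 48, 45, 26]
Count of internal (non-leaf) nodes: 5


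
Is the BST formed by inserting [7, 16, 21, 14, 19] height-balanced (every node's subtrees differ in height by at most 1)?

Tree (level-order array): [7, None, 16, 14, 21, None, None, 19]
Definition: a tree is height-balanced if, at every node, |h(left) - h(right)| <= 1 (empty subtree has height -1).
Bottom-up per-node check:
  node 14: h_left=-1, h_right=-1, diff=0 [OK], height=0
  node 19: h_left=-1, h_right=-1, diff=0 [OK], height=0
  node 21: h_left=0, h_right=-1, diff=1 [OK], height=1
  node 16: h_left=0, h_right=1, diff=1 [OK], height=2
  node 7: h_left=-1, h_right=2, diff=3 [FAIL (|-1-2|=3 > 1)], height=3
Node 7 violates the condition: |-1 - 2| = 3 > 1.
Result: Not balanced


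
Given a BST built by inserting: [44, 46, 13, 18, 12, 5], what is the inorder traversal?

Tree insertion order: [44, 46, 13, 18, 12, 5]
Tree (level-order array): [44, 13, 46, 12, 18, None, None, 5]
Inorder traversal: [5, 12, 13, 18, 44, 46]


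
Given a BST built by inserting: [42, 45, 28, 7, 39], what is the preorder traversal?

Tree insertion order: [42, 45, 28, 7, 39]
Tree (level-order array): [42, 28, 45, 7, 39]
Preorder traversal: [42, 28, 7, 39, 45]


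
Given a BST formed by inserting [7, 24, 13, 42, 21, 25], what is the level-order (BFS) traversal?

Tree insertion order: [7, 24, 13, 42, 21, 25]
Tree (level-order array): [7, None, 24, 13, 42, None, 21, 25]
BFS from the root, enqueuing left then right child of each popped node:
  queue [7] -> pop 7, enqueue [24], visited so far: [7]
  queue [24] -> pop 24, enqueue [13, 42], visited so far: [7, 24]
  queue [13, 42] -> pop 13, enqueue [21], visited so far: [7, 24, 13]
  queue [42, 21] -> pop 42, enqueue [25], visited so far: [7, 24, 13, 42]
  queue [21, 25] -> pop 21, enqueue [none], visited so far: [7, 24, 13, 42, 21]
  queue [25] -> pop 25, enqueue [none], visited so far: [7, 24, 13, 42, 21, 25]
Result: [7, 24, 13, 42, 21, 25]


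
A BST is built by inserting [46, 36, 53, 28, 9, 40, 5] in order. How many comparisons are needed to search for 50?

Search path for 50: 46 -> 53
Found: False
Comparisons: 2


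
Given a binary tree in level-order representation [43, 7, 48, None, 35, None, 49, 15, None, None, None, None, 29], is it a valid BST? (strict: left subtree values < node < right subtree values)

Level-order array: [43, 7, 48, None, 35, None, 49, 15, None, None, None, None, 29]
Validate using subtree bounds (lo, hi): at each node, require lo < value < hi,
then recurse left with hi=value and right with lo=value.
Preorder trace (stopping at first violation):
  at node 43 with bounds (-inf, +inf): OK
  at node 7 with bounds (-inf, 43): OK
  at node 35 with bounds (7, 43): OK
  at node 15 with bounds (7, 35): OK
  at node 29 with bounds (15, 35): OK
  at node 48 with bounds (43, +inf): OK
  at node 49 with bounds (48, +inf): OK
No violation found at any node.
Result: Valid BST


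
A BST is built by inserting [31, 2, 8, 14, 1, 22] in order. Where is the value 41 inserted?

Starting tree (level order): [31, 2, None, 1, 8, None, None, None, 14, None, 22]
Insertion path: 31
Result: insert 41 as right child of 31
Final tree (level order): [31, 2, 41, 1, 8, None, None, None, None, None, 14, None, 22]


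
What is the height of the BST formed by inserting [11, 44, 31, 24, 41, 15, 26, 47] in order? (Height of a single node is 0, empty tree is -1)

Insertion order: [11, 44, 31, 24, 41, 15, 26, 47]
Tree (level-order array): [11, None, 44, 31, 47, 24, 41, None, None, 15, 26]
Compute height bottom-up (empty subtree = -1):
  height(15) = 1 + max(-1, -1) = 0
  height(26) = 1 + max(-1, -1) = 0
  height(24) = 1 + max(0, 0) = 1
  height(41) = 1 + max(-1, -1) = 0
  height(31) = 1 + max(1, 0) = 2
  height(47) = 1 + max(-1, -1) = 0
  height(44) = 1 + max(2, 0) = 3
  height(11) = 1 + max(-1, 3) = 4
Height = 4
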